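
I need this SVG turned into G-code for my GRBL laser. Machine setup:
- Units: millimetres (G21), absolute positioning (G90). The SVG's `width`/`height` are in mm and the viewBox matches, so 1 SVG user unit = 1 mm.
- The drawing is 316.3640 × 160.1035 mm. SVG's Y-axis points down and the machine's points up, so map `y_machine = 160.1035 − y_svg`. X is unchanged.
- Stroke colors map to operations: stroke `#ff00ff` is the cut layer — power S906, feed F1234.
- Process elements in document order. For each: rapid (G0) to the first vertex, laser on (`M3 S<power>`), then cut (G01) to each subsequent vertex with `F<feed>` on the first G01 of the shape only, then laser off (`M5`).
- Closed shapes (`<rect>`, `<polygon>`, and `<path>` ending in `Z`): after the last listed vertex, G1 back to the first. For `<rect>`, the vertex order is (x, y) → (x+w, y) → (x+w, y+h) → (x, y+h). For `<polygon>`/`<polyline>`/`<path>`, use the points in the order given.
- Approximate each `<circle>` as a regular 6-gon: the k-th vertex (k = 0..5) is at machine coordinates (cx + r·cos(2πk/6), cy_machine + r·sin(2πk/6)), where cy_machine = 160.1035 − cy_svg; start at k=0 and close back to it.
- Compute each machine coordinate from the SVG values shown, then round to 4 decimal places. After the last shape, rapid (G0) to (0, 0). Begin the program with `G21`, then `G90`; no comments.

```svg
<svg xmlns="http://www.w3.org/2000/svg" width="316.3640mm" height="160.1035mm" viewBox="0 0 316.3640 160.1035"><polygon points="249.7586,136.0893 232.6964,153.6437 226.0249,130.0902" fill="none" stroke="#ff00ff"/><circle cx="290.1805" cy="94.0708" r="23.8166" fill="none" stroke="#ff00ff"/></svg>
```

G21
G90
G0 X249.7586 Y24.0142
M3 S906
G01 X232.6964 Y6.4598 F1234
G01 X226.0249 Y30.0133
G01 X249.7586 Y24.0142
M5
G0 X313.9971 Y66.0327
M3 S906
G01 X302.0888 Y86.6585 F1234
G01 X278.2722 Y86.6585
G01 X266.3639 Y66.0327
G01 X278.2722 Y45.4069
G01 X302.0888 Y45.4069
G01 X313.9971 Y66.0327
M5
G0 X0.0000 Y0.0000

1 u = 1 mm; y_m = 160.1035 − y.

[1] `<polygon>` regular polygon, #ff00ff→cut S906 F1234: (249.7586,24.0142) → (232.6964,6.4598) → (226.0249,30.0133) → (249.7586,24.0142) (closed)

[2] `<circle>` circle, #ff00ff→cut S906 F1234: (313.9971,66.0327) → (302.0888,86.6585) → (278.2722,86.6585) → (266.3639,66.0327) → (278.2722,45.4069) → (302.0888,45.4069) → (313.9971,66.0327) (closed)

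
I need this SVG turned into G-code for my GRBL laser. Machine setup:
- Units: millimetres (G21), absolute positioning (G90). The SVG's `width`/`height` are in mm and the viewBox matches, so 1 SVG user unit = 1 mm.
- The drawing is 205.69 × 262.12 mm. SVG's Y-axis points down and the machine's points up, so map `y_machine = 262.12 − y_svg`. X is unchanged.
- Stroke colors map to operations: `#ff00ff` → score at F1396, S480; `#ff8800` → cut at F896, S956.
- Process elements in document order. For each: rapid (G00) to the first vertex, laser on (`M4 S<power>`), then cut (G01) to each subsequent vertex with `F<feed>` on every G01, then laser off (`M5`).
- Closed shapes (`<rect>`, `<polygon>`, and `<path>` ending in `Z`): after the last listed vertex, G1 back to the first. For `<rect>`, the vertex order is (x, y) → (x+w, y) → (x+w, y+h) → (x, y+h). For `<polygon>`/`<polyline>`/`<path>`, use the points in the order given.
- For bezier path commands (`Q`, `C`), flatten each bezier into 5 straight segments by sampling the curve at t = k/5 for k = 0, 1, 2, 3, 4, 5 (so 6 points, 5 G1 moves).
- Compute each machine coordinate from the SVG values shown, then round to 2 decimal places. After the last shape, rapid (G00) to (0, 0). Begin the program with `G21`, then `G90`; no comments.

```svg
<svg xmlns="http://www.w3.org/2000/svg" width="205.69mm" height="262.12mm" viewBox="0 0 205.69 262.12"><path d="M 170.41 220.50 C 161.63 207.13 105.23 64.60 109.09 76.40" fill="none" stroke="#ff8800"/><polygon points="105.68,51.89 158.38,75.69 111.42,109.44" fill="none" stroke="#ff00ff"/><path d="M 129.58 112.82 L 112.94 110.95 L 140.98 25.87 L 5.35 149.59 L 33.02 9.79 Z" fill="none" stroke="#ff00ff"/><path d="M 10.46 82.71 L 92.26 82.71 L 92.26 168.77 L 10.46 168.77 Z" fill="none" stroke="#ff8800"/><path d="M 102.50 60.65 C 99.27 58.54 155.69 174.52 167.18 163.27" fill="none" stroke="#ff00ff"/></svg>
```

G21
G90
G00 X170.41 Y41.62
M4 S956
G01 X160.29 Y62.87 F896
G01 X143.92 Y101.52 F896
G01 X126.48 Y143.94 F896
G01 X113.14 Y176.55 F896
G01 X109.09 Y185.72 F896
M5
G00 X105.68 Y210.23
M4 S480
G01 X158.38 Y186.43 F1396
G01 X111.42 Y152.68 F1396
G01 X105.68 Y210.23 F1396
M5
G00 X129.58 Y149.30
M4 S480
G01 X112.94 Y151.17 F1396
G01 X140.98 Y236.25 F1396
G01 X5.35 Y112.53 F1396
G01 X33.02 Y252.33 F1396
G01 X129.58 Y149.30 F1396
M5
G00 X10.46 Y179.41
M4 S956
G01 X92.26 Y179.41 F896
G01 X92.26 Y93.35 F896
G01 X10.46 Y93.35 F896
G01 X10.46 Y179.41 F896
M5
G00 X102.50 Y201.47
M4 S480
G01 X106.88 Y190.53 F1396
G01 X120.56 Y163.02 F1396
G01 X138.52 Y130.72 F1396
G01 X155.73 Y105.41 F1396
G01 X167.18 Y98.85 F1396
M5
G00 X0.00 Y0.00

1 u = 1 mm; y_m = 262.12 − y.

[1] `<path>` cubic bezier, #ff8800→cut S956 F896: (170.41,41.62) → (160.29,62.87) → (143.92,101.52) → (126.48,143.94) → (113.14,176.55) → (109.09,185.72)

[2] `<polygon>` regular polygon, #ff00ff→score S480 F1396: (105.68,210.23) → (158.38,186.43) → (111.42,152.68) → (105.68,210.23) (closed)

[3] `<path>` closed polygon, #ff00ff→score S480 F1396: (129.58,149.30) → (112.94,151.17) → (140.98,236.25) → (5.35,112.53) → (33.02,252.33) → (129.58,149.30) (closed)

[4] `<path>` rectangle, #ff8800→cut S956 F896: (10.46,179.41) → (92.26,179.41) → (92.26,93.35) → (10.46,93.35) → (10.46,179.41) (closed)

[5] `<path>` cubic bezier, #ff00ff→score S480 F1396: (102.50,201.47) → (106.88,190.53) → (120.56,163.02) → (138.52,130.72) → (155.73,105.41) → (167.18,98.85)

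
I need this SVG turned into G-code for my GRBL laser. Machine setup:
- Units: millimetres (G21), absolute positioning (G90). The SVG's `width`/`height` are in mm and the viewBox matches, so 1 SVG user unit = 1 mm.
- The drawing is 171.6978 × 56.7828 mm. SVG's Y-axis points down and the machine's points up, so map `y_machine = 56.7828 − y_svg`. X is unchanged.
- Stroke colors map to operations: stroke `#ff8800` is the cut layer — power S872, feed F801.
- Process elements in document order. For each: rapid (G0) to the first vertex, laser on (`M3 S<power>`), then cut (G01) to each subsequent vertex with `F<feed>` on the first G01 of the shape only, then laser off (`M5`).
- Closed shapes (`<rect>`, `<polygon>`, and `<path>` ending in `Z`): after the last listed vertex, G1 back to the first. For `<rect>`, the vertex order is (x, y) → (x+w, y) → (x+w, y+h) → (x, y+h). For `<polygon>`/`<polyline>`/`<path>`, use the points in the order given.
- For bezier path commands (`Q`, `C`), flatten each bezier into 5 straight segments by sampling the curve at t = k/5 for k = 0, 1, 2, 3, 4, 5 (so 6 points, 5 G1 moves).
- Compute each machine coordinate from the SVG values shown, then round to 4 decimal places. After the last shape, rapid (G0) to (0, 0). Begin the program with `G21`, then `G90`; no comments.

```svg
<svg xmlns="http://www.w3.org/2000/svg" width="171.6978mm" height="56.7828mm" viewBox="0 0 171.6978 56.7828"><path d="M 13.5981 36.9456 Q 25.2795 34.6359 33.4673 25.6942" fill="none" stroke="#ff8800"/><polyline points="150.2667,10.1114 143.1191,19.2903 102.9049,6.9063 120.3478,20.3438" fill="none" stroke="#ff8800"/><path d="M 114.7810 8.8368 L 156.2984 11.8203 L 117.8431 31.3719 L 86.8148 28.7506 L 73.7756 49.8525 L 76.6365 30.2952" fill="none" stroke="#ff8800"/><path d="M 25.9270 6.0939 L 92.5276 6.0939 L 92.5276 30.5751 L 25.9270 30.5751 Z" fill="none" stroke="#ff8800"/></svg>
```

G21
G90
G0 X13.5981 Y19.8372
M3 S872
G01 X18.1309 Y21.0264 F801
G01 X22.3842 Y22.7461
G01 X26.3581 Y24.9964
G01 X30.0524 Y27.7772
G01 X33.4673 Y31.0886
M5
G0 X150.2667 Y46.6714
M3 S872
G01 X143.1191 Y37.4925 F801
G01 X102.9049 Y49.8765
G01 X120.3478 Y36.4390
M5
G0 X114.7810 Y47.9460
M3 S872
G01 X156.2984 Y44.9625 F801
G01 X117.8431 Y25.4109
G01 X86.8148 Y28.0322
G01 X73.7756 Y6.9303
G01 X76.6365 Y26.4876
M5
G0 X25.9270 Y50.6889
M3 S872
G01 X92.5276 Y50.6889 F801
G01 X92.5276 Y26.2077
G01 X25.9270 Y26.2077
G01 X25.9270 Y50.6889
M5
G0 X0.0000 Y0.0000

viewBox `0 0 171.6978 56.7828` with mm width/height → 1 unit = 1 mm. Flip: y_m = 56.7828 − y_svg.

**Shape 1** — `<path>` quadratic bezier, stroke `#ff8800` → cut (S872, F801). Control points (SVG): P0=(13.5981,36.9456), P1=(25.2795,34.6359), P2=(33.4673,25.6942); sampled at t=k/5. Machine vertices: (13.5981,19.8372) → (18.1309,21.0264) → (22.3842,22.7461) → (26.3581,24.9964) → (30.0524,27.7772) → (33.4673,31.0886). Open path.

**Shape 2** — `<polyline>` open polyline, stroke `#ff8800` → cut (S872, F801). Machine vertices: (150.2667,46.6714) → (143.1191,37.4925) → (102.9049,49.8765) → (120.3478,36.4390). Open path.

**Shape 3** — `<path>` open polyline, stroke `#ff8800` → cut (S872, F801). Machine vertices: (114.7810,47.9460) → (156.2984,44.9625) → (117.8431,25.4109) → (86.8148,28.0322) → (73.7756,6.9303) → (76.6365,26.4876). Open path.

**Shape 4** — `<path>` rectangle, stroke `#ff8800` → cut (S872, F801). Machine vertices: (25.9270,50.6889) → (92.5276,50.6889) → (92.5276,26.2077) → (25.9270,26.2077) → (25.9270,50.6889). Closed: final G1 returns to the first vertex.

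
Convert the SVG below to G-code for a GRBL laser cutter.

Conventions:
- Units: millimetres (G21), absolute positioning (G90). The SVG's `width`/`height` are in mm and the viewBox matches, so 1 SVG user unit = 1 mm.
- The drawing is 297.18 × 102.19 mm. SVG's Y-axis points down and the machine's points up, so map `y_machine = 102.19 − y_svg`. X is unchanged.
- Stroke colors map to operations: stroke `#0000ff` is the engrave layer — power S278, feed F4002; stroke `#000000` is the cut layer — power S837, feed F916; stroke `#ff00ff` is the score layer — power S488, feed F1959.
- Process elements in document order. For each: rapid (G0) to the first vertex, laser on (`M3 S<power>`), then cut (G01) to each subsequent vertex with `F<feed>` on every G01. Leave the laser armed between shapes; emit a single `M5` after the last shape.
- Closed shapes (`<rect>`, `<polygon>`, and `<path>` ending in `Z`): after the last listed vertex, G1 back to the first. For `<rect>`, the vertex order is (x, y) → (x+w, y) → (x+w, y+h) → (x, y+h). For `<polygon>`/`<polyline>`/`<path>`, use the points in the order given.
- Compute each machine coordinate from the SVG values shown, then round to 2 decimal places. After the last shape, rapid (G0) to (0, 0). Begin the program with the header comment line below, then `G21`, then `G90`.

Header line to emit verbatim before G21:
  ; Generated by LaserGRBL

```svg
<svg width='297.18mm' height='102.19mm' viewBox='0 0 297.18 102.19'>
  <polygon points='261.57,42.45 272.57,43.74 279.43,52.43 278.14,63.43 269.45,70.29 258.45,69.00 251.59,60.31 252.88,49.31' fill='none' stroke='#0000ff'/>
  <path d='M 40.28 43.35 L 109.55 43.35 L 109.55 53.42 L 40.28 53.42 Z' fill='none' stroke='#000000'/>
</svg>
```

Since the viewBox matches the mm dimensions, user units are millimetres directly. The only transform is the Y-flip y_m = 102.19 − y_svg.

Shape 1 is a regular polygon drawn with `<polygon>`. Its stroke #0000ff means engrave at S278, F4002. After flipping Y the toolpath is (261.57,59.74) → (272.57,58.45) → (279.43,49.76) → (278.14,38.76) → (269.45,31.90) → (258.45,33.19) → (251.59,41.88) → (252.88,52.88) → (261.57,59.74), returning to the start.

Shape 2 is a rectangle drawn with `<path>`. Its stroke #000000 means cut at S837, F916. After flipping Y the toolpath is (40.28,58.84) → (109.55,58.84) → (109.55,48.77) → (40.28,48.77) → (40.28,58.84), returning to the start.

; Generated by LaserGRBL
G21
G90
G0 X261.57 Y59.74
M3 S278
G01 X272.57 Y58.45 F4002
G01 X279.43 Y49.76 F4002
G01 X278.14 Y38.76 F4002
G01 X269.45 Y31.90 F4002
G01 X258.45 Y33.19 F4002
G01 X251.59 Y41.88 F4002
G01 X252.88 Y52.88 F4002
G01 X261.57 Y59.74 F4002
G0 X40.28 Y58.84
M3 S837
G01 X109.55 Y58.84 F916
G01 X109.55 Y48.77 F916
G01 X40.28 Y48.77 F916
G01 X40.28 Y58.84 F916
M5
G0 X0.00 Y0.00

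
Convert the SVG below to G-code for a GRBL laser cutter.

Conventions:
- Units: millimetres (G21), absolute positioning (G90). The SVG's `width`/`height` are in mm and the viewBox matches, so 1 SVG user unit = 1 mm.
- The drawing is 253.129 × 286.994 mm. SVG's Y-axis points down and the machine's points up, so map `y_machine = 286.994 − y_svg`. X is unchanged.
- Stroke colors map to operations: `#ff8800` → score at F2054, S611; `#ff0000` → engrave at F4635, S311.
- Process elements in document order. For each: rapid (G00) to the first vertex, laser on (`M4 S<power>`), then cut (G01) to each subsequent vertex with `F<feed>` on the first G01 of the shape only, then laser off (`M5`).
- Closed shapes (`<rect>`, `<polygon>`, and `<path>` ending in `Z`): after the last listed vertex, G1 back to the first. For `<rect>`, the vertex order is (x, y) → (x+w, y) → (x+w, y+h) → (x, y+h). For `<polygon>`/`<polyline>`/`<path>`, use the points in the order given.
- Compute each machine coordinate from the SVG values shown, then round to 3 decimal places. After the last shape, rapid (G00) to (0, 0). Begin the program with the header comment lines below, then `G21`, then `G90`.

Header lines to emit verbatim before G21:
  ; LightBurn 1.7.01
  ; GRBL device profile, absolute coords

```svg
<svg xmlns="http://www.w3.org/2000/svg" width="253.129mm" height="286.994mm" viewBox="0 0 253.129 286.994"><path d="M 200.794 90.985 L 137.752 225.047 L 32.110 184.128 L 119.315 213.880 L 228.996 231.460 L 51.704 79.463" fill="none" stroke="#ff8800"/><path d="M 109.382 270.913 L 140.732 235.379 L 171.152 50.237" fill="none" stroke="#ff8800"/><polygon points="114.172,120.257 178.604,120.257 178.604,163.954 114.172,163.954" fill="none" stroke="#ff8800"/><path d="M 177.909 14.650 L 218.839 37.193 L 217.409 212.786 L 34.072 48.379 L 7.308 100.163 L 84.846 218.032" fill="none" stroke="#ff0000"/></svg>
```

; LightBurn 1.7.01
; GRBL device profile, absolute coords
G21
G90
G00 X200.794 Y196.009
M4 S611
G01 X137.752 Y61.947 F2054
G01 X32.110 Y102.866
G01 X119.315 Y73.114
G01 X228.996 Y55.534
G01 X51.704 Y207.531
M5
G00 X109.382 Y16.081
M4 S611
G01 X140.732 Y51.615 F2054
G01 X171.152 Y236.757
M5
G00 X114.172 Y166.737
M4 S611
G01 X178.604 Y166.737 F2054
G01 X178.604 Y123.040
G01 X114.172 Y123.040
G01 X114.172 Y166.737
M5
G00 X177.909 Y272.344
M4 S311
G01 X218.839 Y249.801 F4635
G01 X217.409 Y74.208
G01 X34.072 Y238.615
G01 X7.308 Y186.831
G01 X84.846 Y68.962
M5
G00 X0.000 Y0.000

1 u = 1 mm; y_m = 286.994 − y.

[1] `<path>` open polyline, #ff8800→score S611 F2054: (200.794,196.009) → (137.752,61.947) → (32.110,102.866) → (119.315,73.114) → (228.996,55.534) → (51.704,207.531)

[2] `<path>` open polyline, #ff8800→score S611 F2054: (109.382,16.081) → (140.732,51.615) → (171.152,236.757)

[3] `<polygon>` rectangle, #ff8800→score S611 F2054: (114.172,166.737) → (178.604,166.737) → (178.604,123.040) → (114.172,123.040) → (114.172,166.737) (closed)

[4] `<path>` open polyline, #ff0000→engrave S311 F4635: (177.909,272.344) → (218.839,249.801) → (217.409,74.208) → (34.072,238.615) → (7.308,186.831) → (84.846,68.962)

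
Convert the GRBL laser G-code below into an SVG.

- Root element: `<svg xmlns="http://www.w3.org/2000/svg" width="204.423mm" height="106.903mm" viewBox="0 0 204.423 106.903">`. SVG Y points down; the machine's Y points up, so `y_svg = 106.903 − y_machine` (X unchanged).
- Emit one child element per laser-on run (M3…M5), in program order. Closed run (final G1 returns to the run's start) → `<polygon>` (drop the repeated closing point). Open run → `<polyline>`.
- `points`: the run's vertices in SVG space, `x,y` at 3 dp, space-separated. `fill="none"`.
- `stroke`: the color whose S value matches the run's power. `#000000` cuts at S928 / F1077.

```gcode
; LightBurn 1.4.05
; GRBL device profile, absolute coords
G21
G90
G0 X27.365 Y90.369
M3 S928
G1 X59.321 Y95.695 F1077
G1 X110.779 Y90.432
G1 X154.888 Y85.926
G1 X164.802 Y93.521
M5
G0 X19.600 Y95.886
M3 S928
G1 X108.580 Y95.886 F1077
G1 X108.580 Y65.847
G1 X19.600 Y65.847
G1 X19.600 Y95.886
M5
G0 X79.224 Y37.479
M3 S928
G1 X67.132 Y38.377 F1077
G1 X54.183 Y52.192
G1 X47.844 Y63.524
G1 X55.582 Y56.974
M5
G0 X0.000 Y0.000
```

y_svg = 106.903 − y_m. Every run uses S928, so all elements get stroke `#000000` (cut).

[1] open run; points: 27.365,16.534 59.321,11.208 110.779,16.471 154.888,20.977 164.802,13.382

[2] closed run; points: 19.600,11.017 108.580,11.017 108.580,41.056 19.600,41.056

[3] open run; points: 79.224,69.424 67.132,68.526 54.183,54.711 47.844,43.379 55.582,49.929

<svg xmlns="http://www.w3.org/2000/svg" width="204.423mm" height="106.903mm" viewBox="0 0 204.423 106.903">
  <polyline points="27.365,16.534 59.321,11.208 110.779,16.471 154.888,20.977 164.802,13.382" fill="none" stroke="#000000"/>
  <polygon points="19.600,11.017 108.580,11.017 108.580,41.056 19.600,41.056" fill="none" stroke="#000000"/>
  <polyline points="79.224,69.424 67.132,68.526 54.183,54.711 47.844,43.379 55.582,49.929" fill="none" stroke="#000000"/>
</svg>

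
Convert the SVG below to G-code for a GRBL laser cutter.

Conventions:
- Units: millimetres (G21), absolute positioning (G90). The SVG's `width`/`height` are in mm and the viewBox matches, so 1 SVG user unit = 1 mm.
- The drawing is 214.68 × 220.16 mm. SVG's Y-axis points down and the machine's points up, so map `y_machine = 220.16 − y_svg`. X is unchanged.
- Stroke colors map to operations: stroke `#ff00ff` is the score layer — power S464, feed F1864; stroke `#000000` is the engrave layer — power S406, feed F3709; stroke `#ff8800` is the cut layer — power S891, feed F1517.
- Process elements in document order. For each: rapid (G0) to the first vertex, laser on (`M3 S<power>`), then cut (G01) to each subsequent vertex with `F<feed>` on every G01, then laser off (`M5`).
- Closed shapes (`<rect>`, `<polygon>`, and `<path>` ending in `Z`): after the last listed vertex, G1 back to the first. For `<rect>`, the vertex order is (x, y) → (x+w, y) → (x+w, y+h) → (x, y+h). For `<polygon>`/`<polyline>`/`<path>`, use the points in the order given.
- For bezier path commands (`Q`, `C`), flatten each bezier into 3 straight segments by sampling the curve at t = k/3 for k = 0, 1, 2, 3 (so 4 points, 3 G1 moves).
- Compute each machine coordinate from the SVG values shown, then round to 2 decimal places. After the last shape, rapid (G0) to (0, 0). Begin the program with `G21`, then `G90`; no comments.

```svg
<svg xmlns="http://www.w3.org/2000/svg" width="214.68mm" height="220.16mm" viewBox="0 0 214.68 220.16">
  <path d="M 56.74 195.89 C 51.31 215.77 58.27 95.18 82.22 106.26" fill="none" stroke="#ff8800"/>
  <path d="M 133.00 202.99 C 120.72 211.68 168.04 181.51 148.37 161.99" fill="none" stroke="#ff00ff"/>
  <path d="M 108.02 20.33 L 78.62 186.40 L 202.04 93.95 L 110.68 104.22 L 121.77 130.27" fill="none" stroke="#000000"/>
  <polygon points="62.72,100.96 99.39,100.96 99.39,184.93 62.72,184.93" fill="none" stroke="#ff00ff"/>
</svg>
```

viewBox `0 0 214.68 220.16` with mm width/height → 1 unit = 1 mm. Flip: y_m = 220.16 − y_svg.

**Shape 1** — `<path>` cubic bezier, stroke `#ff8800` → cut (S891, F1517). Control points (SVG): P0=(56.74,195.89), P1=(51.31,215.77), P2=(58.27,95.18), P3=(82.22,106.26); sampled at t=k/3. Machine vertices: (56.74,24.27) → (55.61,41.13) → (63.76,91.17) → (82.22,113.90). Open path.

**Shape 2** — `<path>` cubic bezier, stroke `#ff00ff` → score (S464, F1864). Control points (SVG): P0=(133.00,202.99), P1=(120.72,211.68), P2=(168.04,181.51), P3=(148.37,161.99); sampled at t=k/3. Machine vertices: (133.00,17.17) → (135.90,19.60) → (150.40,36.93) → (148.37,58.17). Open path.

**Shape 3** — `<path>` open polyline, stroke `#000000` → engrave (S406, F3709). Machine vertices: (108.02,199.83) → (78.62,33.76) → (202.04,126.21) → (110.68,115.94) → (121.77,89.89). Open path.

**Shape 4** — `<polygon>` rectangle, stroke `#ff00ff` → score (S464, F1864). Machine vertices: (62.72,119.20) → (99.39,119.20) → (99.39,35.23) → (62.72,35.23) → (62.72,119.20). Closed: final G1 returns to the first vertex.

G21
G90
G0 X56.74 Y24.27
M3 S891
G01 X55.61 Y41.13 F1517
G01 X63.76 Y91.17 F1517
G01 X82.22 Y113.90 F1517
M5
G0 X133.00 Y17.17
M3 S464
G01 X135.90 Y19.60 F1864
G01 X150.40 Y36.93 F1864
G01 X148.37 Y58.17 F1864
M5
G0 X108.02 Y199.83
M3 S406
G01 X78.62 Y33.76 F3709
G01 X202.04 Y126.21 F3709
G01 X110.68 Y115.94 F3709
G01 X121.77 Y89.89 F3709
M5
G0 X62.72 Y119.20
M3 S464
G01 X99.39 Y119.20 F1864
G01 X99.39 Y35.23 F1864
G01 X62.72 Y35.23 F1864
G01 X62.72 Y119.20 F1864
M5
G0 X0.00 Y0.00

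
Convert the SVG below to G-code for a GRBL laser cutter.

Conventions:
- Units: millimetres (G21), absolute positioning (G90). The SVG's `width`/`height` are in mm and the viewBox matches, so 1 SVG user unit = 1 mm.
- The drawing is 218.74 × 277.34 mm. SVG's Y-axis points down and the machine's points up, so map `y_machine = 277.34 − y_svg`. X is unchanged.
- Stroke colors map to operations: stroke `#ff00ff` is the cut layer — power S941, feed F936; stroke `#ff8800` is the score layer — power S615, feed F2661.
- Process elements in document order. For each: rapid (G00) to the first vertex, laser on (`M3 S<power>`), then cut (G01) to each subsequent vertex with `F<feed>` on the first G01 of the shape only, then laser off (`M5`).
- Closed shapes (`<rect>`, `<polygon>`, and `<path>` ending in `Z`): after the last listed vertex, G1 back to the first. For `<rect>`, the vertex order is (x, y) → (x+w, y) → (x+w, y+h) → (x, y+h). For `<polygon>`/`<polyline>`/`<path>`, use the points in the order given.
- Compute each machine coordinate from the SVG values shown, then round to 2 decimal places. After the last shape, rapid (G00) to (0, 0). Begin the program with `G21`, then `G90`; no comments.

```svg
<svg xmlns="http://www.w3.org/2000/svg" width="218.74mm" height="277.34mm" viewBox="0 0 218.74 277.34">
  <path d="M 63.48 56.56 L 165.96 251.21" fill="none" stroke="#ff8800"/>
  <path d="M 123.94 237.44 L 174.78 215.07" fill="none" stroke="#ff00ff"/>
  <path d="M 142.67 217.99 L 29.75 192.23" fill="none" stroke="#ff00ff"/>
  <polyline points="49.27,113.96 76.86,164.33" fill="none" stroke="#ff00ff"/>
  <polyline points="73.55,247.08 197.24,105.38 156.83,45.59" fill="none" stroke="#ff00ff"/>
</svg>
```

G21
G90
G00 X63.48 Y220.78
M3 S615
G01 X165.96 Y26.13 F2661
M5
G00 X123.94 Y39.90
M3 S941
G01 X174.78 Y62.27 F936
M5
G00 X142.67 Y59.35
M3 S941
G01 X29.75 Y85.11 F936
M5
G00 X49.27 Y163.38
M3 S941
G01 X76.86 Y113.01 F936
M5
G00 X73.55 Y30.26
M3 S941
G01 X197.24 Y171.96 F936
G01 X156.83 Y231.75
M5
G00 X0.00 Y0.00

1 u = 1 mm; y_m = 277.34 − y.

[1] `<path>` line segment, #ff8800→score S615 F2661: (63.48,220.78) → (165.96,26.13)

[2] `<path>` line segment, #ff00ff→cut S941 F936: (123.94,39.90) → (174.78,62.27)

[3] `<path>` line segment, #ff00ff→cut S941 F936: (142.67,59.35) → (29.75,85.11)

[4] `<polyline>` line segment, #ff00ff→cut S941 F936: (49.27,163.38) → (76.86,113.01)

[5] `<polyline>` open polyline, #ff00ff→cut S941 F936: (73.55,30.26) → (197.24,171.96) → (156.83,231.75)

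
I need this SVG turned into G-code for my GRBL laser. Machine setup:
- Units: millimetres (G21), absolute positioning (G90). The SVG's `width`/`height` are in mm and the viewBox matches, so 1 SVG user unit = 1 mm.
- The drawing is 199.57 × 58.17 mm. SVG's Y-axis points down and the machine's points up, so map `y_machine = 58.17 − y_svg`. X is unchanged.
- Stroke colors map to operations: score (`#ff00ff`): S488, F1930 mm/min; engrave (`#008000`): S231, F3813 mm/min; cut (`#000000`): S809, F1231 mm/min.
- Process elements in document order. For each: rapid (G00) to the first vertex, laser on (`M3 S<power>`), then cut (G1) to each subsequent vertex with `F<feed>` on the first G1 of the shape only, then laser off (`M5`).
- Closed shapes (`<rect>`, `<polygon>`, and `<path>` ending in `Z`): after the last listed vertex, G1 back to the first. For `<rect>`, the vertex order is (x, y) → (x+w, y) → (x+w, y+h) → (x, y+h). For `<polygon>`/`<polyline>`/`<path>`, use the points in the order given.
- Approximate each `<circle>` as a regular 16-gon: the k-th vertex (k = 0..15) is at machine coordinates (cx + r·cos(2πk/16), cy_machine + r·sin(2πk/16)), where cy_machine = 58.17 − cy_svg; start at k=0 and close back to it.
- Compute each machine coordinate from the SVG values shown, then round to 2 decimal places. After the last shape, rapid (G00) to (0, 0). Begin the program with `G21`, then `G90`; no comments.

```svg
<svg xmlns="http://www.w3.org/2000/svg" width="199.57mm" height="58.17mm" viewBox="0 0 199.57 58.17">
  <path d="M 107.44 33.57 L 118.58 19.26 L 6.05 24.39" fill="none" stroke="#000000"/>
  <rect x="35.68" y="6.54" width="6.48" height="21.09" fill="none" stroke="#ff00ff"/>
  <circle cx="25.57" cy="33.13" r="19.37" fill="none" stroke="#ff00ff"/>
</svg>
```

G21
G90
G00 X107.44 Y24.60
M3 S809
G1 X118.58 Y38.91 F1231
G1 X6.05 Y33.78
M5
G00 X35.68 Y51.63
M3 S488
G1 X42.16 Y51.63 F1930
G1 X42.16 Y30.54
G1 X35.68 Y30.54
G1 X35.68 Y51.63
M5
G00 X44.94 Y25.04
M3 S488
G1 X43.47 Y32.45 F1930
G1 X39.27 Y38.74
G1 X32.98 Y42.94
G1 X25.57 Y44.41
G1 X18.16 Y42.94
G1 X11.87 Y38.74
G1 X7.67 Y32.45
G1 X6.20 Y25.04
G1 X7.67 Y17.63
G1 X11.87 Y11.34
G1 X18.16 Y7.14
G1 X25.57 Y5.67
G1 X32.98 Y7.14
G1 X39.27 Y11.34
G1 X43.47 Y17.63
G1 X44.94 Y25.04
M5
G00 X0.00 Y0.00

Since the viewBox matches the mm dimensions, user units are millimetres directly. The only transform is the Y-flip y_m = 58.17 − y_svg.

Shape 1 is a open polyline drawn with `<path>`. Its stroke #000000 means cut at S809, F1231. After flipping Y the toolpath is (107.44,24.60) → (118.58,38.91) → (6.05,33.78).

Shape 2 is a rectangle drawn with `<rect>`. Its stroke #ff00ff means score at S488, F1930. After flipping Y the toolpath is (35.68,51.63) → (42.16,51.63) → (42.16,30.54) → (35.68,30.54) → (35.68,51.63), returning to the start.

Shape 3 is a circle drawn with `<circle>`. Its stroke #ff00ff means score at S488, F1930. After flipping Y the toolpath is (44.94,25.04) → (43.47,32.45) → (39.27,38.74) → (32.98,42.94) → (25.57,44.41) → (18.16,42.94) → (11.87,38.74) → (7.67,32.45) → (6.20,25.04) → (7.67,17.63) → (11.87,11.34) → (18.16,7.14) → (25.57,5.67) → (32.98,7.14) → (39.27,11.34) → (43.47,17.63) → (44.94,25.04), returning to the start.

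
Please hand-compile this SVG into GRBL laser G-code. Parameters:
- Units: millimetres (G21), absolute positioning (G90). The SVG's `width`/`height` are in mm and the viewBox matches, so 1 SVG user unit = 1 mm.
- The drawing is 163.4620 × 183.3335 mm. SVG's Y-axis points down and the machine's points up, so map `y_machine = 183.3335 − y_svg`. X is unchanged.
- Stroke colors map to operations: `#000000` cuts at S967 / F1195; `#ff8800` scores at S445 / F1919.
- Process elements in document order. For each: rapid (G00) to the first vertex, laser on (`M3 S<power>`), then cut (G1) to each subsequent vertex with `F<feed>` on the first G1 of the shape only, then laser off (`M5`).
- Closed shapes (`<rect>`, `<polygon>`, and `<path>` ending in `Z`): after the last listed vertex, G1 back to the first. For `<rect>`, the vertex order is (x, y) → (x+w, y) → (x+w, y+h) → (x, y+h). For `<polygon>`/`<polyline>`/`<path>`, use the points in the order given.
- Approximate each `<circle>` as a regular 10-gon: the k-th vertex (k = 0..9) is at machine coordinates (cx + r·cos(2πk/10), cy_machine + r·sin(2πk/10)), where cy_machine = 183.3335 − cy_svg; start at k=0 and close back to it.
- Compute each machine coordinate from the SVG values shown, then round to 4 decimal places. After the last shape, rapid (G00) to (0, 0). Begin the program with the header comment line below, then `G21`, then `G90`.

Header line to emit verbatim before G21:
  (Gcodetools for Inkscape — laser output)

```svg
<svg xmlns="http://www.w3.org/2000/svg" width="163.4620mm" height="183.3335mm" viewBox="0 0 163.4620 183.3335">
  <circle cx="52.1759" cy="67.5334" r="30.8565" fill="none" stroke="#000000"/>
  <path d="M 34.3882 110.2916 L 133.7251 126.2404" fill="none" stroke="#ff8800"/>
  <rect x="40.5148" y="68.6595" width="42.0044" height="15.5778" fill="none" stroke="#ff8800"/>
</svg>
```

(Gcodetools for Inkscape — laser output)
G21
G90
G00 X83.0324 Y115.8001
M3 S967
G1 X77.1393 Y133.9371 F1195
G1 X61.7111 Y145.1464
G1 X42.6407 Y145.1464
G1 X27.2125 Y133.9371
G1 X21.3194 Y115.8001
G1 X27.2125 Y97.6631
G1 X42.6407 Y86.4538
G1 X61.7111 Y86.4538
G1 X77.1393 Y97.6631
G1 X83.0324 Y115.8001
M5
G00 X34.3882 Y73.0419
M3 S445
G1 X133.7251 Y57.0931 F1919
M5
G00 X40.5148 Y114.6740
M3 S445
G1 X82.5192 Y114.6740 F1919
G1 X82.5192 Y99.0962
G1 X40.5148 Y99.0962
G1 X40.5148 Y114.6740
M5
G00 X0.0000 Y0.0000

viewBox `0 0 163.4620 183.3335` with mm width/height → 1 unit = 1 mm. Flip: y_m = 183.3335 − y_svg.

**Shape 1** — `<circle>` circle, stroke `#000000` → cut (S967, F1195). Machine vertices: (83.0324,115.8001) → (77.1393,133.9371) → (61.7111,145.1464) → (42.6407,145.1464) → (27.2125,133.9371) → (21.3194,115.8001) → (27.2125,97.6631) → (42.6407,86.4538) → (61.7111,86.4538) → (77.1393,97.6631) → (83.0324,115.8001). Closed: final G1 returns to the first vertex.

**Shape 2** — `<path>` line segment, stroke `#ff8800` → score (S445, F1919). Machine vertices: (34.3882,73.0419) → (133.7251,57.0931). Open path.

**Shape 3** — `<rect>` rectangle, stroke `#ff8800` → score (S445, F1919). Machine vertices: (40.5148,114.6740) → (82.5192,114.6740) → (82.5192,99.0962) → (40.5148,99.0962) → (40.5148,114.6740). Closed: final G1 returns to the first vertex.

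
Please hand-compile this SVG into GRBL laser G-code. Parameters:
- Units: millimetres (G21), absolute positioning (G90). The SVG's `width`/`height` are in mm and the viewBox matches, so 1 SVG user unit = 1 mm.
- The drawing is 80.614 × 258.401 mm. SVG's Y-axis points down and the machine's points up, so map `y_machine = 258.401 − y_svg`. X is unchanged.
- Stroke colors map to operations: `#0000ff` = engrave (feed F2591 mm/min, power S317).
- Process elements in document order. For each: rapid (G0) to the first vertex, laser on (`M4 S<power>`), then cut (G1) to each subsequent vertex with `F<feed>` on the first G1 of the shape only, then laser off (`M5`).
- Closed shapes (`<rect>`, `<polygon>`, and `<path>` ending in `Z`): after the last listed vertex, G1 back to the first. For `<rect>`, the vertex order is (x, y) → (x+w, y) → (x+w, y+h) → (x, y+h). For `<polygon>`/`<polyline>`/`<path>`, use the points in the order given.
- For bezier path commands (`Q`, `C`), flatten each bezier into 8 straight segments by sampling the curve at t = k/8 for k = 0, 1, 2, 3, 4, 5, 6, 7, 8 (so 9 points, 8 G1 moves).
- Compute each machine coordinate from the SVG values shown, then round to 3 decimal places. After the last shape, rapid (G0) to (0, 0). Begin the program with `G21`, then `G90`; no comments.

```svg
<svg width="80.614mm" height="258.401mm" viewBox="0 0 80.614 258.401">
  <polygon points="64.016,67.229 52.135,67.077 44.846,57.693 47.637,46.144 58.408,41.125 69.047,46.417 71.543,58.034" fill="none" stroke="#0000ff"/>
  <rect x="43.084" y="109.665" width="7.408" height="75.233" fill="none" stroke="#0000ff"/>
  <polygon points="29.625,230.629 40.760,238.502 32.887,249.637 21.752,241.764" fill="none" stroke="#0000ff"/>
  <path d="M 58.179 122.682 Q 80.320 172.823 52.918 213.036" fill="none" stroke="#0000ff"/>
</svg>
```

viewBox `0 0 80.614 258.401` with mm width/height → 1 unit = 1 mm. Flip: y_m = 258.401 − y_svg.

**Shape 1** — `<polygon>` regular polygon, stroke `#0000ff` → engrave (S317, F2591). Machine vertices: (64.016,191.172) → (52.135,191.324) → (44.846,200.708) → (47.637,212.257) → (58.408,217.276) → (69.047,211.984) → (71.543,200.367) → (64.016,191.172). Closed: final G1 returns to the first vertex.

**Shape 2** — `<rect>` rectangle, stroke `#0000ff` → engrave (S317, F2591). Machine vertices: (43.084,148.736) → (50.492,148.736) → (50.492,73.503) → (43.084,73.503) → (43.084,148.736). Closed: final G1 returns to the first vertex.

**Shape 3** — `<polygon>` regular polygon, stroke `#0000ff` → engrave (S317, F2591). Machine vertices: (29.625,27.772) → (40.760,19.899) → (32.887,8.764) → (21.752,16.637) → (29.625,27.772). Closed: final G1 returns to the first vertex.

**Shape 4** — `<path>` quadratic bezier, stroke `#0000ff` → engrave (S317, F2591). Control points (SVG): P0=(58.179,122.682), P1=(80.320,172.823), P2=(52.918,213.036); sampled at t=k/8. Machine vertices: (58.179,135.719) → (62.940,123.339) → (66.153,111.269) → (67.818,99.509) → (67.934,88.060) → (66.503,76.921) → (63.523,66.092) → (58.994,55.573) → (52.918,45.365). Open path.

G21
G90
G0 X64.016 Y191.172
M4 S317
G1 X52.135 Y191.324 F2591
G1 X44.846 Y200.708
G1 X47.637 Y212.257
G1 X58.408 Y217.276
G1 X69.047 Y211.984
G1 X71.543 Y200.367
G1 X64.016 Y191.172
M5
G0 X43.084 Y148.736
M4 S317
G1 X50.492 Y148.736 F2591
G1 X50.492 Y73.503
G1 X43.084 Y73.503
G1 X43.084 Y148.736
M5
G0 X29.625 Y27.772
M4 S317
G1 X40.760 Y19.899 F2591
G1 X32.887 Y8.764
G1 X21.752 Y16.637
G1 X29.625 Y27.772
M5
G0 X58.179 Y135.719
M4 S317
G1 X62.940 Y123.339 F2591
G1 X66.153 Y111.269
G1 X67.818 Y99.509
G1 X67.934 Y88.060
G1 X66.503 Y76.921
G1 X63.523 Y66.092
G1 X58.994 Y55.573
G1 X52.918 Y45.365
M5
G0 X0.000 Y0.000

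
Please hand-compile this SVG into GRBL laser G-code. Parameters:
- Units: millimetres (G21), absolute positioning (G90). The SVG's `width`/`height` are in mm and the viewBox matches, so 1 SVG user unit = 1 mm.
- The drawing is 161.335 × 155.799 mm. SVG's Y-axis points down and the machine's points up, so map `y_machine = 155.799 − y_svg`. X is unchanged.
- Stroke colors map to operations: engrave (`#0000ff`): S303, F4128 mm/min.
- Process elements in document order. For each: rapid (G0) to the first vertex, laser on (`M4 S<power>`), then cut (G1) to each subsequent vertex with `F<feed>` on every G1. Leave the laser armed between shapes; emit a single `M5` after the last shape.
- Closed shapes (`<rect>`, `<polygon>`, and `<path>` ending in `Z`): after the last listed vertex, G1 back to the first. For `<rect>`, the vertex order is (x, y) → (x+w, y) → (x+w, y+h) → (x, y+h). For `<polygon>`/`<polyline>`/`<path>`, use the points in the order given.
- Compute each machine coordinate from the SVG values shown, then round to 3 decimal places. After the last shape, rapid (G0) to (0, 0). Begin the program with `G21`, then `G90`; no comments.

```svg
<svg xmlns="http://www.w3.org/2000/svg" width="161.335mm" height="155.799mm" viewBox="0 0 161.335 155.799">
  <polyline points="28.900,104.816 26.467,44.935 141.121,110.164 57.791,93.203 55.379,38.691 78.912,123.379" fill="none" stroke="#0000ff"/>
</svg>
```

G21
G90
G0 X28.900 Y50.983
M4 S303
G1 X26.467 Y110.864 F4128
G1 X141.121 Y45.635 F4128
G1 X57.791 Y62.596 F4128
G1 X55.379 Y117.108 F4128
G1 X78.912 Y32.420 F4128
M5
G0 X0.000 Y0.000

viewBox `0 0 161.335 155.799` with mm width/height → 1 unit = 1 mm. Flip: y_m = 155.799 − y_svg.

**Shape 1** — `<polyline>` open polyline, stroke `#0000ff` → engrave (S303, F4128). Machine vertices: (28.900,50.983) → (26.467,110.864) → (141.121,45.635) → (57.791,62.596) → (55.379,117.108) → (78.912,32.420). Open path.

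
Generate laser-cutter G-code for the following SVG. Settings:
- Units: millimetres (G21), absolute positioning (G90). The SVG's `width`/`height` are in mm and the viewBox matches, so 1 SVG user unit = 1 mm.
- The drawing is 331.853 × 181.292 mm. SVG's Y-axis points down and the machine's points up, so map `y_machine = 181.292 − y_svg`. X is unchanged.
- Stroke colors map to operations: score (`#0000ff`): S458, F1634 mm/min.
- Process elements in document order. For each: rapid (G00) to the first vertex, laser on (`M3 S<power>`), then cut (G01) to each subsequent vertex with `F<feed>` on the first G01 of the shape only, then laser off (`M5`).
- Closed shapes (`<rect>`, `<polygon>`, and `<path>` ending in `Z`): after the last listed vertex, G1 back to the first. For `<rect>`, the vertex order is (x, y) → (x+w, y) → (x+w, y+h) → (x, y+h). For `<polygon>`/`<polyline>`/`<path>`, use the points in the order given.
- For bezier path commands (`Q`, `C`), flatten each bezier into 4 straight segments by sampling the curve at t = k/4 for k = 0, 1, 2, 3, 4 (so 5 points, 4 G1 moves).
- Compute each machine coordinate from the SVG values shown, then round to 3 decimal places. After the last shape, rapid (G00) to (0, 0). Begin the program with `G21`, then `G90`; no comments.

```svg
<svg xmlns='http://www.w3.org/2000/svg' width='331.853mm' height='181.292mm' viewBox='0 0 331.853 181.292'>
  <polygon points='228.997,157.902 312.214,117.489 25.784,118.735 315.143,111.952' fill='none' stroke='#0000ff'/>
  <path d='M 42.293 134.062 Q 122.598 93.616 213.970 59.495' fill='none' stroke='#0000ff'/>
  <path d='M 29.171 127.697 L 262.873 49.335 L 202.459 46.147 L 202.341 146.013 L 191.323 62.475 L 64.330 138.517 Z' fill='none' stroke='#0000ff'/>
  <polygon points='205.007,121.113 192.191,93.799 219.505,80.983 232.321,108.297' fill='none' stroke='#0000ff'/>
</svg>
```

G21
G90
G00 X228.997 Y23.390
M3 S458
G01 X312.214 Y63.803 F1634
G01 X25.784 Y62.557
G01 X315.143 Y69.340
G01 X228.997 Y23.390
M5
G00 X42.293 Y47.230
M3 S458
G01 X83.137 Y67.058 F1634
G01 X125.365 Y86.095
G01 X168.976 Y104.341
G01 X213.970 Y121.797
M5
G00 X29.171 Y53.595
M3 S458
G01 X262.873 Y131.957 F1634
G01 X202.459 Y135.145
G01 X202.341 Y35.279
G01 X191.323 Y118.817
G01 X64.330 Y42.775
G01 X29.171 Y53.595
M5
G00 X205.007 Y60.179
M3 S458
G01 X192.191 Y87.493 F1634
G01 X219.505 Y100.309
G01 X232.321 Y72.995
G01 X205.007 Y60.179
M5
G00 X0.000 Y0.000

viewBox `0 0 331.853 181.292` with mm width/height → 1 unit = 1 mm. Flip: y_m = 181.292 − y_svg.

**Shape 1** — `<polygon>` closed polygon, stroke `#0000ff` → score (S458, F1634). Machine vertices: (228.997,23.390) → (312.214,63.803) → (25.784,62.557) → (315.143,69.340) → (228.997,23.390). Closed: final G1 returns to the first vertex.

**Shape 2** — `<path>` quadratic bezier, stroke `#0000ff` → score (S458, F1634). Control points (SVG): P0=(42.293,134.062), P1=(122.598,93.616), P2=(213.970,59.495); sampled at t=k/4. Machine vertices: (42.293,47.230) → (83.137,67.058) → (125.365,86.095) → (168.976,104.341) → (213.970,121.797). Open path.

**Shape 3** — `<path>` closed polygon, stroke `#0000ff` → score (S458, F1634). Machine vertices: (29.171,53.595) → (262.873,131.957) → (202.459,135.145) → (202.341,35.279) → (191.323,118.817) → (64.330,42.775) → (29.171,53.595). Closed: final G1 returns to the first vertex.

**Shape 4** — `<polygon>` regular polygon, stroke `#0000ff` → score (S458, F1634). Machine vertices: (205.007,60.179) → (192.191,87.493) → (219.505,100.309) → (232.321,72.995) → (205.007,60.179). Closed: final G1 returns to the first vertex.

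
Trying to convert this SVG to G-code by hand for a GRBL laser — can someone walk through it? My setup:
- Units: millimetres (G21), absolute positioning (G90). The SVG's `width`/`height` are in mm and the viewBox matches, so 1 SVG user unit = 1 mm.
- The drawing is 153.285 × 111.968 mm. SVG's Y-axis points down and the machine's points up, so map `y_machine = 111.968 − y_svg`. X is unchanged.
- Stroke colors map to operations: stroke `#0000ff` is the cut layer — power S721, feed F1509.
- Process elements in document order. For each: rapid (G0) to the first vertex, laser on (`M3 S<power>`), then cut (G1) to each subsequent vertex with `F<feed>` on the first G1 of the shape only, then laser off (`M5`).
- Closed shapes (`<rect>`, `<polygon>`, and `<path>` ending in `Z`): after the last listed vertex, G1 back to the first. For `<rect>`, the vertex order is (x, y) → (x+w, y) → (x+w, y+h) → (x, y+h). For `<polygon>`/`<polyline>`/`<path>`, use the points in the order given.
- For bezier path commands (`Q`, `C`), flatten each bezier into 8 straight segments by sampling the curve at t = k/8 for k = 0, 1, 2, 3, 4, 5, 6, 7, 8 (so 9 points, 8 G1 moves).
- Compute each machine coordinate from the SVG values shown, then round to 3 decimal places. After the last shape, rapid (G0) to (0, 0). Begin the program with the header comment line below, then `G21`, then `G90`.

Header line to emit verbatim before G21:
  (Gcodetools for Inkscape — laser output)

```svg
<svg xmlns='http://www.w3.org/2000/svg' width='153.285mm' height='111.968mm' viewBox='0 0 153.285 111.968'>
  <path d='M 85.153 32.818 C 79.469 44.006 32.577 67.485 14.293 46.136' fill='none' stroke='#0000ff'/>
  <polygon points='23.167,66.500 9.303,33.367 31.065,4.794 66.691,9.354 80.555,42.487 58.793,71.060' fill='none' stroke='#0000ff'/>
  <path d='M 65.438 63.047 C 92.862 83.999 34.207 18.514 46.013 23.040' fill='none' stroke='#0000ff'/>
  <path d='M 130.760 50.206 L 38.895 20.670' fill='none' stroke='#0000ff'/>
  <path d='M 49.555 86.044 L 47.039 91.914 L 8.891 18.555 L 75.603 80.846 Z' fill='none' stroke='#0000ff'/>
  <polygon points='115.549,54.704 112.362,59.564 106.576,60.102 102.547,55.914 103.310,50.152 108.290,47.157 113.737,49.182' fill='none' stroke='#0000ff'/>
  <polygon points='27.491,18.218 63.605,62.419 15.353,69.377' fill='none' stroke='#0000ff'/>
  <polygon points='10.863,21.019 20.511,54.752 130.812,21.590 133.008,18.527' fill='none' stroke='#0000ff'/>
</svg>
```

(Gcodetools for Inkscape — laser output)
G21
G90
G0 X85.153 Y79.150
M3 S721
G1 X81.226 Y74.490 F1509
G1 X74.254 Y69.347
G1 X65.056 Y64.390
G1 X54.448 Y60.290
G1 X43.250 Y57.714
G1 X32.279 Y57.333
G1 X22.354 Y59.816
G1 X14.293 Y65.832
M5
G0 X23.167 Y45.468
M3 S721
G1 X9.303 Y78.601 F1509
G1 X31.065 Y107.174
G1 X66.691 Y102.614
G1 X80.555 Y69.481
G1 X58.793 Y40.908
G1 X23.167 Y45.468
M5
G0 X65.438 Y48.921
M3 S721
G1 X71.993 Y44.810 F1509
G1 X72.312 Y46.969
G1 X68.230 Y53.565
G1 X61.582 Y62.765
G1 X54.202 Y72.734
G1 X47.924 Y81.640
G1 X44.583 Y87.649
G1 X46.013 Y88.928
M5
G0 X130.760 Y61.762
M3 S721
G1 X38.895 Y91.298 F1509
M5
G0 X49.555 Y25.924
M3 S721
G1 X47.039 Y20.054 F1509
G1 X8.891 Y93.413
G1 X75.603 Y31.122
G1 X49.555 Y25.924
M5
G0 X115.549 Y57.264
M3 S721
G1 X112.362 Y52.404 F1509
G1 X106.576 Y51.866
G1 X102.547 Y56.054
G1 X103.310 Y61.816
G1 X108.290 Y64.811
G1 X113.737 Y62.786
G1 X115.549 Y57.264
M5
G0 X27.491 Y93.750
M3 S721
G1 X63.605 Y49.549 F1509
G1 X15.353 Y42.591
G1 X27.491 Y93.750
M5
G0 X10.863 Y90.949
M3 S721
G1 X20.511 Y57.216 F1509
G1 X130.812 Y90.378
G1 X133.008 Y93.441
G1 X10.863 Y90.949
M5
G0 X0.000 Y0.000

viewBox `0 0 153.285 111.968` with mm width/height → 1 unit = 1 mm. Flip: y_m = 111.968 − y_svg.

**Shape 1** — `<path>` cubic bezier, stroke `#0000ff` → cut (S721, F1509). Control points (SVG): P0=(85.153,32.818), P1=(79.469,44.006), P2=(32.577,67.485), P3=(14.293,46.136); sampled at t=k/8. Machine vertices: (85.153,79.150) → (81.226,74.490) → (74.254,69.347) → (65.056,64.390) → (54.448,60.290) → (43.250,57.714) → (32.279,57.333) → (22.354,59.816) → (14.293,65.832). Open path.

**Shape 2** — `<polygon>` regular polygon, stroke `#0000ff` → cut (S721, F1509). Machine vertices: (23.167,45.468) → (9.303,78.601) → (31.065,107.174) → (66.691,102.614) → (80.555,69.481) → (58.793,40.908) → (23.167,45.468). Closed: final G1 returns to the first vertex.

**Shape 3** — `<path>` cubic bezier, stroke `#0000ff` → cut (S721, F1509). Control points (SVG): P0=(65.438,63.047), P1=(92.862,83.999), P2=(34.207,18.514), P3=(46.013,23.040); sampled at t=k/8. Machine vertices: (65.438,48.921) → (71.993,44.810) → (72.312,46.969) → (68.230,53.565) → (61.582,62.765) → (54.202,72.734) → (47.924,81.640) → (44.583,87.649) → (46.013,88.928). Open path.

**Shape 4** — `<path>` line segment, stroke `#0000ff` → cut (S721, F1509). Machine vertices: (130.760,61.762) → (38.895,91.298). Open path.

**Shape 5** — `<path>` closed polygon, stroke `#0000ff` → cut (S721, F1509). Machine vertices: (49.555,25.924) → (47.039,20.054) → (8.891,93.413) → (75.603,31.122) → (49.555,25.924). Closed: final G1 returns to the first vertex.

**Shape 6** — `<polygon>` regular polygon, stroke `#0000ff` → cut (S721, F1509). Machine vertices: (115.549,57.264) → (112.362,52.404) → (106.576,51.866) → (102.547,56.054) → (103.310,61.816) → (108.290,64.811) → (113.737,62.786) → (115.549,57.264). Closed: final G1 returns to the first vertex.

**Shape 7** — `<polygon>` closed polygon, stroke `#0000ff` → cut (S721, F1509). Machine vertices: (27.491,93.750) → (63.605,49.549) → (15.353,42.591) → (27.491,93.750). Closed: final G1 returns to the first vertex.

**Shape 8** — `<polygon>` closed polygon, stroke `#0000ff` → cut (S721, F1509). Machine vertices: (10.863,90.949) → (20.511,57.216) → (130.812,90.378) → (133.008,93.441) → (10.863,90.949). Closed: final G1 returns to the first vertex.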